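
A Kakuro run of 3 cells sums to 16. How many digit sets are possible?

8

3 distinct digits from 1–9 sum between 6 and 24.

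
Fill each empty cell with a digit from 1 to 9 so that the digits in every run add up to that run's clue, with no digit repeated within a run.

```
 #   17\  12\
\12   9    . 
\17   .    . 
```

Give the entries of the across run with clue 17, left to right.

17 in 2 cells must be {8,9}.
R1C2 = 12 − 9 = 3 completes the 12 across.
R2C1 = 17 − 9 = 8 completes the 17 down.
R2C2 = 17 − 8 = 9 completes the 17 across.

8, 9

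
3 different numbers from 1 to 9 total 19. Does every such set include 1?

Counterexample: {2,8,9} sums to 19 without using 1.

No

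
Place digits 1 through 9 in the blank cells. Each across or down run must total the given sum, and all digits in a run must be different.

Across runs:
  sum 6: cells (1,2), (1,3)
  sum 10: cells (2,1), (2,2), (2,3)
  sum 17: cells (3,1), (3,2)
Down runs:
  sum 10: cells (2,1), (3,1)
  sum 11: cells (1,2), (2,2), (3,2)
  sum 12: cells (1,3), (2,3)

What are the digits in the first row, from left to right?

1 5

17 in 2 cells must be {8,9}.
The 17 across and the 11 down share only 8, so (3,2) = 8.
(3,1) = 17 − 8 = 9 completes the 17 across.
(2,1) = 10 − 9 = 1 completes the 10 down.
(2,2) = 2: the only remaining digit allowed by both the 10 across and the 11 down.
(2,3) = 10 − 3 = 7 completes the 10 across.
(1,2) = 11 − 10 = 1 completes the 11 down.
(1,3) = 6 − 1 = 5 completes the 6 across.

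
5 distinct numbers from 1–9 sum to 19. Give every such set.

{1,2,3,4,9}; {1,2,3,5,8}; {1,2,3,6,7}; {1,2,4,5,7}; {1,3,4,5,6}

5 distinct digits from 1–9 sum between 15 and 35.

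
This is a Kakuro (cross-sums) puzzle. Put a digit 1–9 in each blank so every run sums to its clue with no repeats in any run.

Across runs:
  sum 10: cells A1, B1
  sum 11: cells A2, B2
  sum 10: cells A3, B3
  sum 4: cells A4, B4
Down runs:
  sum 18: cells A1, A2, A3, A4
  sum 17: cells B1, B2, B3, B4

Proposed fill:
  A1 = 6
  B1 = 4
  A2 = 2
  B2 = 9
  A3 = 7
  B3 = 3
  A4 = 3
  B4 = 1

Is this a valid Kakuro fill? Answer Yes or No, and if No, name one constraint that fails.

Yes

Across: 6+4=10; 2+9=11; 7+3=10; 3+1=4. Down: 6+2+7+3=18; 4+9+3+1=17. No digit repeats within any run.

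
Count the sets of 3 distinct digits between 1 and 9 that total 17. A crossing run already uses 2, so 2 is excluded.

5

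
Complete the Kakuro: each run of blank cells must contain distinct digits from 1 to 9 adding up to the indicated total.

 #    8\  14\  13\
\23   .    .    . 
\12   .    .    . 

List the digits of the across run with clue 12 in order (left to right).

23 in 3 cells must be {6,8,9}.
The 23 across and the 8 down share only 6, so R1C1 = 6.
R2C1 = 8 − 6 = 2 completes the 8 down.
Nothing is forced directly, so branch on R2C2, whose candidates are 6 or 9. If R2C2 = 9: then R1C2 would have to be in {8,9} for the 23 across but in {5} for the 14 down — contradiction. So R2C2 = 6.
R1C2 = 14 − 6 = 8 completes the 14 down.
R1C3 = 23 − 14 = 9 completes the 23 across.
R2C3 = 12 − 8 = 4 completes the 12 across.

2 6 4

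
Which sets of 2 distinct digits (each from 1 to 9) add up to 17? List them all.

{8,9}

2 distinct digits from 1–9 sum between 3 and 17.
Only one set works: {8,9}.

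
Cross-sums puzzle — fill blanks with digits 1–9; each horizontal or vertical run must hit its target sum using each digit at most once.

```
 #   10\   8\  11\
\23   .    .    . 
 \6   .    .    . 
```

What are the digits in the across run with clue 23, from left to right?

23 in 3 cells must be {6,8,9}; 6 in 3 cells must be {1,2,3}.
The 23 across and the 8 down share only 6, so R1C2 = 6.
R2C2 = 8 − 6 = 2 completes the 8 down.
Given what's placed, R2C3 must be 3 to fit the 6 across and 11 down.
R1C3 = 11 − 3 = 8 completes the 11 down.
R2C1 = 6 − 5 = 1 completes the 6 across.
R1C1 = 23 − 14 = 9 completes the 23 across.

9 6 8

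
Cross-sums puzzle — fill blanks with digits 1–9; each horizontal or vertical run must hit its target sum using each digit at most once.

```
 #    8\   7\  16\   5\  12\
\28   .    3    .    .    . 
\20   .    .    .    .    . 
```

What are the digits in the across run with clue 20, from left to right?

3 4 7 1 5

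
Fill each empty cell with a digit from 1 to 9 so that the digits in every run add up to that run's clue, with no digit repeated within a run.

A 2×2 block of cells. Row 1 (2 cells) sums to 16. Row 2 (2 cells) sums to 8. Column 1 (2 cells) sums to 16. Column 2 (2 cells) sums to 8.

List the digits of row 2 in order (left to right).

16 in 2 cells must be {7,9}.
The 16 across and the 8 down share only 7, so (1,2) = 7.
The 8 across and the 16 down share only 7, so (2,1) = 7.
(2,2) = 8 − 7 = 1 completes the 8 across.
(1,1) = 16 − 7 = 9 completes the 16 across.

7, 1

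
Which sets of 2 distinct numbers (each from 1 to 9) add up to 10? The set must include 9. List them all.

{1,9}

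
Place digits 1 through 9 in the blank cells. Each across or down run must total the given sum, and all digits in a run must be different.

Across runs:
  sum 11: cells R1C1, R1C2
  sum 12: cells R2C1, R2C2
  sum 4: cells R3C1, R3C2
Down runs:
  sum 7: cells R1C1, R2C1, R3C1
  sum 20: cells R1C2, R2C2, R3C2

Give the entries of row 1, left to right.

4 in 2 cells must be {1,3}; 7 in 3 cells must be {1,2,4}.
The 12 across and the 7 down share only 4, so R2C1 = 4.
R2C2 = 12 − 4 = 8 completes the 12 across.
Given what's placed, R3C1 must be 1 to fit the 4 across and 7 down.
R3C2 = 4 − 1 = 3 completes the 4 across.
R1C1 = 7 − 5 = 2 completes the 7 down.
R1C2 = 11 − 2 = 9 completes the 11 across.

2, 9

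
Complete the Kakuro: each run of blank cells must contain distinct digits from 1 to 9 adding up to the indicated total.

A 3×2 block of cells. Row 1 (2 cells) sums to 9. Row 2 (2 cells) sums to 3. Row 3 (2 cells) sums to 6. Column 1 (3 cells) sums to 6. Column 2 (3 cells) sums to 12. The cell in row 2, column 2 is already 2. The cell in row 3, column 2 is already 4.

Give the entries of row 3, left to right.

2 4

3 in 2 cells must be {1,2}; 6 in 3 cells must be {1,2,3}.
(1,2) = 12 − 6 = 6 completes the 12 down.
(2,1) = 3 − 2 = 1 completes the 3 across.
(3,1) = 6 − 4 = 2 completes the 6 across.
(1,1) = 9 − 6 = 3 completes the 9 across.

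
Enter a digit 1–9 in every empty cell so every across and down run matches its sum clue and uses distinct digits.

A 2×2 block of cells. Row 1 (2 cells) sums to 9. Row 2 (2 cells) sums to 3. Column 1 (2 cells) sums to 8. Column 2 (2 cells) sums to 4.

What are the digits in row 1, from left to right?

6, 3

3 in 2 cells must be {1,2}; 4 in 2 cells must be {1,3}.
The 3 across and the 4 down share only 1, so (2,2) = 1.
(1,2) = 4 − 1 = 3 completes the 4 down.
(2,1) = 3 − 1 = 2 completes the 3 across.
(1,1) = 9 − 3 = 6 completes the 9 across.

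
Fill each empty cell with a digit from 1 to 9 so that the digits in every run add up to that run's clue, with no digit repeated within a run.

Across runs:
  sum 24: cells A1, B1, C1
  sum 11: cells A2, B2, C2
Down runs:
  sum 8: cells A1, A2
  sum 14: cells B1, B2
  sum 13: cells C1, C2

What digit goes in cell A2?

24 in 3 cells must be {7,8,9}.
The 24 across and the 8 down share only 7, so A1 = 7.
A2 = 8 − 7 = 1 completes the 8 down.
Nothing is forced directly, so branch on B2, whose candidates are 6 or 8. If B2 = 8: then B1 would have to be in {8,9} for the 24 across but in {6} for the 14 down — contradiction. So B2 = 6.
B1 = 14 − 6 = 8 completes the 14 down.
C1 = 24 − 15 = 9 completes the 24 across.
C2 = 11 − 7 = 4 completes the 11 across.

1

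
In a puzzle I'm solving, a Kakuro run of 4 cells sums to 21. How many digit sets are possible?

4 distinct digits from 1–9 sum between 10 and 30.

11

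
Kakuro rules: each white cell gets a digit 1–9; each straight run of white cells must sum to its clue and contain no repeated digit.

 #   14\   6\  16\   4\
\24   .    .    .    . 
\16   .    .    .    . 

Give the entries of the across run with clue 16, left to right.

6 2 7 1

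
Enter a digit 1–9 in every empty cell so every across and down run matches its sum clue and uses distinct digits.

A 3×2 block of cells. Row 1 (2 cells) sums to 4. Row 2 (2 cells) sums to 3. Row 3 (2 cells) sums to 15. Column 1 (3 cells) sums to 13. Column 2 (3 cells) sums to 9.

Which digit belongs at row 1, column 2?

1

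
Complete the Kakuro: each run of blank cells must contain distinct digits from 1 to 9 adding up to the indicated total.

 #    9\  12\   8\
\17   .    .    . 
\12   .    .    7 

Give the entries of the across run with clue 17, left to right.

7 9 1

R1C3 = 8 − 7 = 1 completes the 8 down.
Given what's placed, R1C1 must be 7 to fit the 17 across and 9 down.
R1C2 = 17 − 8 = 9 completes the 17 across.
R2C1 = 9 − 7 = 2 completes the 9 down.
R2C2 = 12 − 9 = 3 completes the 12 across.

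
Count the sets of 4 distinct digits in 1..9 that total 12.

2

4 distinct digits from 1–9 sum between 10 and 30.
Enumerating: {1,2,3,6}, {1,2,4,5}.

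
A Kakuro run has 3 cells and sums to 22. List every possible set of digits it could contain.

{5,8,9}; {6,7,9}

3 distinct digits from 1–9 sum between 6 and 24.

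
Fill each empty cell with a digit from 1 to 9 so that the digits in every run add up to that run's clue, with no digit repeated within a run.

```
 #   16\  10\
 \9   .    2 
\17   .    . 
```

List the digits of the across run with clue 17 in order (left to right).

9, 8

17 in 2 cells must be {8,9}; 16 in 2 cells must be {7,9}.
R1C1 = 9 − 2 = 7 completes the 9 across.
R2C1 = 16 − 7 = 9 completes the 16 down.
R2C2 = 17 − 9 = 8 completes the 17 across.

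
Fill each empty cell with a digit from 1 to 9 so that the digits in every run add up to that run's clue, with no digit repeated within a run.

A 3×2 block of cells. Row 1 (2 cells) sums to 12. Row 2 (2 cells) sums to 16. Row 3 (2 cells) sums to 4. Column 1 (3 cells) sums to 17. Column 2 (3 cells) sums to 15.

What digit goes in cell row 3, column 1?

16 in 2 cells must be {7,9}; 4 in 2 cells must be {1,3}.
Nothing is forced directly, so branch on (2,1), whose candidates are 7 or 9. If (2,1) = 7: that forces (2,2) = 9, (3,1) = 1, after which (3,2) would have to be in {3} for the 4 across but in {1,2,4,5} for the 15 down — contradiction. So (2,1) = 9.
(2,2) = 16 − 9 = 7 completes the 16 across.
Given what's placed, (3,2) must be 3 to fit the 4 across and 15 down.
(1,2) = 15 − 10 = 5 completes the 15 down.
(3,1) = 4 − 3 = 1 completes the 4 across.
(1,1) = 12 − 5 = 7 completes the 12 across.

1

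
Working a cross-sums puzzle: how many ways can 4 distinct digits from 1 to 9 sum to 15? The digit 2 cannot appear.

2

4 distinct digits from 1–9 sum between 10 and 30.
Dropping sets that contain 2.
Enumerating: {1,3,4,7}, {1,3,5,6}.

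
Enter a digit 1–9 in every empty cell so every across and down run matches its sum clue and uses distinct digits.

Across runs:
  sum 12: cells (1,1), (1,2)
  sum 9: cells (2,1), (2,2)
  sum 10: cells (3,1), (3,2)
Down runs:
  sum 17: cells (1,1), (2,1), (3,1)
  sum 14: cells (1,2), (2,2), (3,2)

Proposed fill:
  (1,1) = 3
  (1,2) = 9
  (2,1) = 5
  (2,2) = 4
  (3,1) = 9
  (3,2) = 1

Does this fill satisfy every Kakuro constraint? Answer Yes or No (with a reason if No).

Yes

Across: 3+9=12; 5+4=9; 9+1=10. Down: 3+5+9=17; 9+4+1=14. No digit repeats within any run.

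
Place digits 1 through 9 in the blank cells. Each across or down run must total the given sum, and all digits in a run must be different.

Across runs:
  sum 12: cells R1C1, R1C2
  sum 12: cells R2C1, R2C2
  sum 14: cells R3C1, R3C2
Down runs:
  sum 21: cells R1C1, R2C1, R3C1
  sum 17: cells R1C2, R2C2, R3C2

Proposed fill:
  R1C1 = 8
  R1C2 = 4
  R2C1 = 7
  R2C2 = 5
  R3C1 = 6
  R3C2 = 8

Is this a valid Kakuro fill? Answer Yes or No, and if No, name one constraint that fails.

Yes

Across: 8+4=12; 7+5=12; 6+8=14. Down: 8+7+6=21; 4+5+8=17. No digit repeats within any run.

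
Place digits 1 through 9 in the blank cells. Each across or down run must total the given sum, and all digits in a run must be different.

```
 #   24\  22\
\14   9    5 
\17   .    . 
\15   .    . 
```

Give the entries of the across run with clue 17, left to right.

17 in 2 cells must be {8,9}; 24 in 3 cells must be {7,8,9}.
Given what's placed, R2C1 must be 8 to fit the 17 across and 24 down.
R2C2 = 17 − 8 = 9 completes the 17 across.
R3C1 = 24 − 17 = 7 completes the 24 down.
R3C2 = 15 − 7 = 8 completes the 15 across.

8, 9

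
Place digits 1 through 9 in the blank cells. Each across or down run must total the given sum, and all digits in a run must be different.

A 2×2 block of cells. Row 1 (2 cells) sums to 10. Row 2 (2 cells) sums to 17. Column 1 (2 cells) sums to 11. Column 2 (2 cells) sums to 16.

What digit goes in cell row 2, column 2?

9

17 in 2 cells must be {8,9}; 16 in 2 cells must be {7,9}.
The 17 across and the 16 down share only 9, so (2,2) = 9.
(1,2) = 16 − 9 = 7 completes the 16 down.
(2,1) = 17 − 9 = 8 completes the 17 across.
(1,1) = 10 − 7 = 3 completes the 10 across.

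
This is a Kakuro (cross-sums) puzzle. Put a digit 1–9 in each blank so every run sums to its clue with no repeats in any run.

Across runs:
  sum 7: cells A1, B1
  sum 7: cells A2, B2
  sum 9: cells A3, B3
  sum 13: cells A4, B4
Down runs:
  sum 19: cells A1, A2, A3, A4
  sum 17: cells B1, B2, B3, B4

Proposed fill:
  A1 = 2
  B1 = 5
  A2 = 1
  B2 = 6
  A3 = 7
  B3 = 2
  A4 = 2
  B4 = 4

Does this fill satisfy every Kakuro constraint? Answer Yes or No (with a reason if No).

No — the down run A1–A4 sums to 12, not 19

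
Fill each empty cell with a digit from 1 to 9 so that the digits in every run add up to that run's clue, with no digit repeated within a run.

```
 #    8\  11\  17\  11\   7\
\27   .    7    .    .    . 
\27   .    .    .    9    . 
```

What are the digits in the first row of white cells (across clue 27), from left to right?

17 in 2 cells must be {8,9}.
R1C4 = 11 − 9 = 2 completes the 11 down.
R2C2 = 11 − 7 = 4 completes the 11 down.
R2C3 = 8: the only remaining digit allowed by both the 27 across and the 17 down.
R1C3 = 17 − 8 = 9 completes the 17 down.
No cell is forced outright now. R2C1 can only be 1 or 5 (the digits allowed by both its 27 across and its 8 down). If R2C1 = 1: then R1C1 would have to be in {1,3,4,5,6,8} for the 27 across but in {7} for the 8 down — contradiction. So R2C1 = 5.
R1C1 = 8 − 5 = 3 completes the 8 down.
R1C5 = 27 − 21 = 6 completes the 27 across.

3, 7, 9, 2, 6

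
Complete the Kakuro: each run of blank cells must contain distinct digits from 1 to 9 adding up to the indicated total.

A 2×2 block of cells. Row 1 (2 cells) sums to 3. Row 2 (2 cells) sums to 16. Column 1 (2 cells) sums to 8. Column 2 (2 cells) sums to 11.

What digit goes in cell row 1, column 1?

3 in 2 cells must be {1,2}; 16 in 2 cells must be {7,9}.
The 3 across and the 11 down share only 2, so (1,2) = 2.
The 16 across and the 8 down share only 7, so (2,1) = 7.
(2,2) = 16 − 7 = 9 completes the 16 across.
(1,1) = 3 − 2 = 1 completes the 3 across.

1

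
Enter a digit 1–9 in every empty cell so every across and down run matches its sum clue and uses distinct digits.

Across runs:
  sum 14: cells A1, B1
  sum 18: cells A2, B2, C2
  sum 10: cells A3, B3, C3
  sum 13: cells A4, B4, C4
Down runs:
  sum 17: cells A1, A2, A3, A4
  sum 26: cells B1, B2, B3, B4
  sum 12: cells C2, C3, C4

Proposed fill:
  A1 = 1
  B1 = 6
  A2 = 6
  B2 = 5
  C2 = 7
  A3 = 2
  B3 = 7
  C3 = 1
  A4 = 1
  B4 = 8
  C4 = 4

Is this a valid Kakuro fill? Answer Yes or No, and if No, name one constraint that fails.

No — the down run A1–A4 sums to 10, not 17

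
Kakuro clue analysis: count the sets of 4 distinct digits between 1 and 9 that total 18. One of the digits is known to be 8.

4

4 distinct digits from 1–9 sum between 10 and 30.
Keeping only sets containing 8.
Enumerating: {1,2,7,8}, {1,3,6,8}, {1,4,5,8}, {2,3,5,8}.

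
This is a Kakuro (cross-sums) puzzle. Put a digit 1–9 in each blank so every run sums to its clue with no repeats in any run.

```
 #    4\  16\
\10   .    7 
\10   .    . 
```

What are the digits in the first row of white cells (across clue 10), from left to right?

3 7

4 in 2 cells must be {1,3}; 16 in 2 cells must be {7,9}.
R1C1 = 10 − 7 = 3 completes the 10 across.
R2C1 = 4 − 3 = 1 completes the 4 down.
R2C2 = 10 − 1 = 9 completes the 10 across.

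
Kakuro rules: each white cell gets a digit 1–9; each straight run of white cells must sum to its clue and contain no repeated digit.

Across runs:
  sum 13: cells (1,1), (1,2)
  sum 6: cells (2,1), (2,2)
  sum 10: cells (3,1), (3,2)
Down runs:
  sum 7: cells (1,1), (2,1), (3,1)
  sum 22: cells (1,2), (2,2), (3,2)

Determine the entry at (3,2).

8

7 in 3 cells must be {1,2,4}.
The 13 across and the 7 down share only 4, so (1,1) = 4.
(1,2) = 13 − 4 = 9 completes the 13 across.
Given what's placed, (2,2) must be 5 to fit the 6 across and 22 down.
(3,2) = 22 − 14 = 8 completes the 22 down.
(2,1) = 6 − 5 = 1 completes the 6 across.
(3,1) = 10 − 8 = 2 completes the 10 across.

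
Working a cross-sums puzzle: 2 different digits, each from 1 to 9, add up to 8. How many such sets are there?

3

2 distinct digits from 1–9 sum between 3 and 17.
Enumerating: {1,7}, {2,6}, {3,5}.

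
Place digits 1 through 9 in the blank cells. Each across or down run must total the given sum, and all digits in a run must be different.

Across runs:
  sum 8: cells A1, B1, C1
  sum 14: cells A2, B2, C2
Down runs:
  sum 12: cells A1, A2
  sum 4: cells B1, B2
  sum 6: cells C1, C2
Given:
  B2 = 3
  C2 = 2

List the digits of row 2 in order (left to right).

9, 3, 2

4 in 2 cells must be {1,3}.
B1 = 4 − 3 = 1 completes the 4 down.
C1 = 6 − 2 = 4 completes the 6 down.
A2 = 14 − 5 = 9 completes the 14 across.
A1 = 8 − 5 = 3 completes the 8 across.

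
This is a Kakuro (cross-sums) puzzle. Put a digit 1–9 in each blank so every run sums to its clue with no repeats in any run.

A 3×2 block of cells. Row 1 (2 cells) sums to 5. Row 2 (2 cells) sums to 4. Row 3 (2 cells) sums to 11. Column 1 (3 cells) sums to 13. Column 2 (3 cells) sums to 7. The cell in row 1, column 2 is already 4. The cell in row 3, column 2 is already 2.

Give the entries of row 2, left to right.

3, 1

4 in 2 cells must be {1,3}; 7 in 3 cells must be {1,2,4}.
(1,1) = 5 − 4 = 1 completes the 5 across.
Given what's placed, (2,1) must be 3 to fit the 4 across and 13 down.
(2,2) = 4 − 3 = 1 completes the 4 across.
(3,1) = 11 − 2 = 9 completes the 11 across.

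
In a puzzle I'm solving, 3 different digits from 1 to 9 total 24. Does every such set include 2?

The only way to make 24 from 3 distinct digits is {7,8,9}, which does not contain 2.

No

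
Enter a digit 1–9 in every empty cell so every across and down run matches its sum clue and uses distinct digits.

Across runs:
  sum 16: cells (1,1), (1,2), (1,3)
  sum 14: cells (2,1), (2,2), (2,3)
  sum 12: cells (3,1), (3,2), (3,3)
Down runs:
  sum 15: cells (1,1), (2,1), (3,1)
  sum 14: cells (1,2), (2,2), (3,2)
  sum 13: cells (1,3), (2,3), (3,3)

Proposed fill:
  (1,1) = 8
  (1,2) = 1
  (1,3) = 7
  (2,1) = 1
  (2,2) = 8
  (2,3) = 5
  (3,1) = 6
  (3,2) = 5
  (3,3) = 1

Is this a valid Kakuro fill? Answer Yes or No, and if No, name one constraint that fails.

Across: 8+1+7=16; 1+8+5=14; 6+5+1=12. Down: 8+1+6=15; 1+8+5=14; 7+5+1=13. No digit repeats within any run.

Yes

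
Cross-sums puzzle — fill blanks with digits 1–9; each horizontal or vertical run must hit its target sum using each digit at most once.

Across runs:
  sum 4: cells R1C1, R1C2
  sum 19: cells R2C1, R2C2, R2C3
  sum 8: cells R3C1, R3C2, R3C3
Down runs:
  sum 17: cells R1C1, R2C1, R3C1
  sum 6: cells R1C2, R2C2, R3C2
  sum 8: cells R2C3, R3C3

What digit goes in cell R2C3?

7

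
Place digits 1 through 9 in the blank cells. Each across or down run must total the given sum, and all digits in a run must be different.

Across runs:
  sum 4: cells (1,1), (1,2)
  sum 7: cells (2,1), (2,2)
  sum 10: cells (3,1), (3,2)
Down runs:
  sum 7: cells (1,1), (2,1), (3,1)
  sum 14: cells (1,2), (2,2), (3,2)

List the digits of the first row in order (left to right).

4 in 2 cells must be {1,3}; 7 in 3 cells must be {1,2,4}.
The 4 across and the 7 down share only 1, so (1,1) = 1.
(1,2) = 4 − 1 = 3 completes the 4 across.
Nothing is forced directly, so branch on (2,1), whose candidates are 2 or 4. If (2,1) = 4: then (2,2) would have to be in {3} for the 7 across but in {2,4,5,6,7,9} for the 14 down — contradiction. So (2,1) = 2.
(2,2) = 7 − 2 = 5 completes the 7 across.
(3,1) = 7 − 3 = 4 completes the 7 down.
(3,2) = 10 − 4 = 6 completes the 10 across.

1 3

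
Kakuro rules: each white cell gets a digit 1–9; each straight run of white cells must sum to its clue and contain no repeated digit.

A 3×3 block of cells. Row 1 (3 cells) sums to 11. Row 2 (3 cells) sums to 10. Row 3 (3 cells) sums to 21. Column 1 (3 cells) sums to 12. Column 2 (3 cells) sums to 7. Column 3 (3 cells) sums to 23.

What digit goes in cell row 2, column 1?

3

7 in 3 cells must be {1,2,4}; 23 in 3 cells must be {6,8,9}.
Only 6 fits (2,3) under both its across sum 10 and down sum 23.
Only 4 fits (3,2) under both its across sum 21 and down sum 7.
(1,3) = 8: the only remaining digit allowed by both the 11 across and the 23 down.
Given what's placed, (2,2) must be 1 to fit the 10 across and 7 down.
(3,3) = 23 − 14 = 9 completes the 23 down.
(1,2) = 7 − 5 = 2 completes the 7 down.
(2,1) = 10 − 7 = 3 completes the 10 across.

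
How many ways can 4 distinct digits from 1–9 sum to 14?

4 distinct digits from 1–9 sum between 10 and 30.
Enumerating: {1,2,3,8}, {1,2,4,7}, {1,2,5,6}, {1,3,4,6}, {2,3,4,5}.

5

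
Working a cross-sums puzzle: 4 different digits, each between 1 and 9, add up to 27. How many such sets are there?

4 distinct digits from 1–9 sum between 10 and 30.
Enumerating: {3,7,8,9}, {4,6,8,9}, {5,6,7,9}.

3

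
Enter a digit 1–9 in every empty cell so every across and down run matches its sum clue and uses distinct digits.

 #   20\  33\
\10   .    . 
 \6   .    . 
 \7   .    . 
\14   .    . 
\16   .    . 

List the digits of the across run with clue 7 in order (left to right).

3 4

16 in 2 cells must be {7,9}.
Nothing is forced directly, so branch on R2C2, whose candidates are 4 or 5. If R2C2 = 4: that forces R2C1 = 2, R3C2 = 5, after which R3C1 would have to be in {2} for the 7 across but in {1,3,4,5,6,7,8,9} for the 20 down — contradiction. So R2C2 = 5.
R2C1 = 6 − 5 = 1 completes the 6 across.
Given what's placed, R3C2 must be 4 to fit the 7 across and 33 down.
R3C1 = 7 − 4 = 3 completes the 7 across.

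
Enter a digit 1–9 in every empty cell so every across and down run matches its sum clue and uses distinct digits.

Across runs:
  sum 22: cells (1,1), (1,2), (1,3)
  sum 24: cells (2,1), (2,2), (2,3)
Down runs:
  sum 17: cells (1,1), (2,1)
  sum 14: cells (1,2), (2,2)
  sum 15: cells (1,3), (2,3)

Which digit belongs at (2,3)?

7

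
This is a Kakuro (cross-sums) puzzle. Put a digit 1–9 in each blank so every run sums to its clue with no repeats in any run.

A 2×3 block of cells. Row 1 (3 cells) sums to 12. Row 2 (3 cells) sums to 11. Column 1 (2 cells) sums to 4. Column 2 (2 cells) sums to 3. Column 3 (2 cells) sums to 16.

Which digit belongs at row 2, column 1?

4 in 2 cells must be {1,3}; 3 in 2 cells must be {1,2}; 16 in 2 cells must be {7,9}.
The 11 across and the 16 down share only 7, so (2,3) = 7.
(1,3) = 16 − 7 = 9 completes the 16 down.
Given what's placed, (2,2) must be 1 to fit the 11 across and 3 down.
(1,1) = 1: the only remaining digit allowed by both the 12 across and the 4 down.
(1,2) = 12 − 10 = 2 completes the 12 across.
(2,1) = 11 − 8 = 3 completes the 11 across.

3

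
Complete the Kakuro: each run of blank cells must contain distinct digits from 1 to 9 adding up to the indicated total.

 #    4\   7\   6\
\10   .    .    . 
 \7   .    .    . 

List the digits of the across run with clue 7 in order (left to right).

7 in 3 cells must be {1,2,4}; 4 in 2 cells must be {1,3}.
The 7 across and the 4 down share only 1, so R2C1 = 1.
R1C1 = 4 − 1 = 3 completes the 4 down.
Nothing is forced directly, so branch on R2C2, whose candidates are 2 or 4. If R2C2 = 4: then R1C2 would have to be in {1,2,5,6} for the 10 across but in {3} for the 7 down — contradiction. So R2C2 = 2.
R1C2 = 7 − 2 = 5 completes the 7 down.
R1C3 = 10 − 8 = 2 completes the 10 across.
R2C3 = 7 − 3 = 4 completes the 7 across.

1, 2, 4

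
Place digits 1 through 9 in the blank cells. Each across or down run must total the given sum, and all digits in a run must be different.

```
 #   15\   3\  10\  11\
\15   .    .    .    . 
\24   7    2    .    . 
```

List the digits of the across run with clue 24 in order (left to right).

7 2 6 9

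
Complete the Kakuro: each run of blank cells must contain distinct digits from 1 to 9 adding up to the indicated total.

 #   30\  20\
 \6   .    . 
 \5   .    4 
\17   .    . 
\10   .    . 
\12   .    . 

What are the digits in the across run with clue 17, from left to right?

9 8

17 in 2 cells must be {8,9}.
R2C1 = 5 − 4 = 1 completes the 5 across.
Given what's placed, R3C2 must be 8 to fit the 17 across and 20 down.
R5C2 = 5: the only remaining digit allowed by both the 12 across and the 20 down.
R1C1 = 5: the only remaining digit allowed by both the 6 across and the 30 down.
R1C2 = 6 − 5 = 1 completes the 6 across.
R3C1 = 17 − 8 = 9 completes the 17 across.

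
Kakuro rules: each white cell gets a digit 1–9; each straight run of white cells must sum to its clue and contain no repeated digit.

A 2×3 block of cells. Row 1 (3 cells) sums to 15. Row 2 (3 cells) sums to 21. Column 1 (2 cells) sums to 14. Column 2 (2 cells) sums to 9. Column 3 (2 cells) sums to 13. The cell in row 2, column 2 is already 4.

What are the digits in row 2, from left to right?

(1,2) = 9 − 4 = 5 completes the 9 down.
Nothing is forced directly, so branch on (2,1), whose candidates are 8 or 9. If (2,1) = 9: then (1,1) would have to be in {1,2,3,4,6,7,8,9} for the 15 across but in {5} for the 14 down — contradiction. So (2,1) = 8.
(1,1) = 14 − 8 = 6 completes the 14 down.
(1,3) = 15 − 11 = 4 completes the 15 across.
(2,3) = 21 − 12 = 9 completes the 21 across.

8, 4, 9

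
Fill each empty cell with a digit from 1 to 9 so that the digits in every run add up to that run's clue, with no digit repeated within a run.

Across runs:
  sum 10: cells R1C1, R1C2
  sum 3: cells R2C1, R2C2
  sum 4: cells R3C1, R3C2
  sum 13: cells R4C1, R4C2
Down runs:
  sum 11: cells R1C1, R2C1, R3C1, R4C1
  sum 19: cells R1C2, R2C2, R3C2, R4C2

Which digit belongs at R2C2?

1

3 in 2 cells must be {1,2}; 4 in 2 cells must be {1,3}; 11 in 4 cells must be {1,2,3,5}.
Only 5 fits R4C1 under both its across sum 13 and down sum 11.
R4C2 = 13 − 5 = 8 completes the 13 across.
Nothing is forced directly, so branch on R3C2, whose candidates are 1 or 3. If R3C2 = 1: then R2C2 would have to be in {1,2} for the 3 across but in {3,4,6,7} for the 19 down — contradiction. So R3C2 = 3.
R3C1 = 4 − 3 = 1 completes the 4 across.
R2C1 = 2: the only remaining digit allowed by both the 3 across and the 11 down.
R2C2 = 3 − 2 = 1 completes the 3 across.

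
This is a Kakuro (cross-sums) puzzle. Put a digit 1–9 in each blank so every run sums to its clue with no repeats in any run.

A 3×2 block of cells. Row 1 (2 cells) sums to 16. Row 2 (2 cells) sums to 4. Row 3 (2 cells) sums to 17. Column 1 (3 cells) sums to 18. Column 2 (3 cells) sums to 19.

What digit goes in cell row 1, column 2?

7

16 in 2 cells must be {7,9}; 4 in 2 cells must be {1,3}; 17 in 2 cells must be {8,9}.
The 4 across and the 19 down share only 3, so (2,2) = 3.
Given what's placed, (3,2) must be 9 to fit the 17 across and 19 down.
(1,2) = 19 − 12 = 7 completes the 19 down.
(2,1) = 4 − 3 = 1 completes the 4 across.
(3,1) = 17 − 9 = 8 completes the 17 across.
(1,1) = 16 − 7 = 9 completes the 16 across.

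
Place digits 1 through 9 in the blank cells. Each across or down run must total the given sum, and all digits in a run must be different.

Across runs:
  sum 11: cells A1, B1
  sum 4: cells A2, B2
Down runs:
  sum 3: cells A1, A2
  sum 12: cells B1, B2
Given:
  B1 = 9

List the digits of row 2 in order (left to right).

1, 3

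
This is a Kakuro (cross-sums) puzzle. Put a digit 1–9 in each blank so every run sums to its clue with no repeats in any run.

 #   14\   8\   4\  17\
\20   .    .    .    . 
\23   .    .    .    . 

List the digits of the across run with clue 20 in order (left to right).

9 2 1 8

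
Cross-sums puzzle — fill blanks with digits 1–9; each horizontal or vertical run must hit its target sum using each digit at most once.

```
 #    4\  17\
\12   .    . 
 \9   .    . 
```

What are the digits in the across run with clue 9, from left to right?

1 8

4 in 2 cells must be {1,3}; 17 in 2 cells must be {8,9}.
The 12 across and the 4 down share only 3, so R1C1 = 3.
R1C2 = 12 − 3 = 9 completes the 12 across.
R2C1 = 4 − 3 = 1 completes the 4 down.
R2C2 = 9 − 1 = 8 completes the 9 across.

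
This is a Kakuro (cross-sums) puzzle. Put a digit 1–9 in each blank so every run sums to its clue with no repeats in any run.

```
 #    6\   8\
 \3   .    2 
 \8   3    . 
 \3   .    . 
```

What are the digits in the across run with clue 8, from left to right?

3, 5

3 in 2 cells must be {1,2}; 6 in 3 cells must be {1,2,3}.
R1C1 = 3 − 2 = 1 completes the 3 across.
R2C2 = 8 − 3 = 5 completes the 8 across.
R3C1 = 6 − 4 = 2 completes the 6 down.
R3C2 = 3 − 2 = 1 completes the 3 across.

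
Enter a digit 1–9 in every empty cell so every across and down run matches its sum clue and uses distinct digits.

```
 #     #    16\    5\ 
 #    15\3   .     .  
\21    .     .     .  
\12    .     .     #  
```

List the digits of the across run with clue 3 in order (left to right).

3 in 2 cells must be {1,2}.
The 21 across and the 5 down share only 4, so R2C3 = 4.
R1C3 = 5 − 4 = 1 completes the 5 down.
R1C2 = 3 − 1 = 2 completes the 3 across.
No cell is forced outright now. R2C1 can only be 8 or 9 (the digits allowed by both its 21 across and its 15 down). If R2C1 = 9: that forces R2C2 = 8, after which R3C1 would have to be in {3,4,5,7,8,9} for the 12 across but in {6} for the 15 down — contradiction. So R2C1 = 8.
R2C2 = 21 − 12 = 9 completes the 21 across.
R3C1 = 15 − 8 = 7 completes the 15 down.
R3C2 = 12 − 7 = 5 completes the 12 across.

2 1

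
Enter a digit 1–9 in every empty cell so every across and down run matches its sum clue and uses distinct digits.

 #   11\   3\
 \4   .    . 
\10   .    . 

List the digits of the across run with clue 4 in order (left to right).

4 in 2 cells must be {1,3}; 3 in 2 cells must be {1,2}.
The 4 across and the 11 down share only 3, so R1C1 = 3.
R1C2 = 4 − 3 = 1 completes the 4 across.
R2C1 = 11 − 3 = 8 completes the 11 down.
R2C2 = 10 − 8 = 2 completes the 10 across.

3 1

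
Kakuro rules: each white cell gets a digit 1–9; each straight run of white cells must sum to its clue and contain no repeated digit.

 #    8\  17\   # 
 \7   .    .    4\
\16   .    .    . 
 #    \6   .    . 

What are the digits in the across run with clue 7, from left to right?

3, 4

4 in 2 cells must be {1,3}.
The 6 across and the 4 down share only 1, so R3C3 = 1.
R2C3 = 4 − 1 = 3 completes the 4 down.
R3C2 = 6 − 1 = 5 completes the 6 across.
No cell is forced outright now. R1C2 can only be 3 or 4 (the digits allowed by both its 7 across and its 17 down). If R1C2 = 3: then R1C1 would have to be in {4} for the 7 across but in {1,2,3,5,6,7} for the 8 down — contradiction. So R1C2 = 4.
R1C1 = 7 − 4 = 3 completes the 7 across.
R2C1 = 8 − 3 = 5 completes the 8 down.
R2C2 = 16 − 8 = 8 completes the 16 across.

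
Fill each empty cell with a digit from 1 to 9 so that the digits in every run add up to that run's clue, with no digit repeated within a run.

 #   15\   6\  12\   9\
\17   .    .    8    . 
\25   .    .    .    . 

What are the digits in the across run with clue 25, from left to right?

Given what's placed, R1C1 must be 6 to fit the 17 across and 15 down.
R2C1 = 15 − 6 = 9 completes the 15 down.
R2C3 = 12 − 8 = 4 completes the 12 down.
Given what's placed, R2C2 must be 5 to fit the 25 across and 6 down.
R2C4 = 25 − 18 = 7 completes the 25 across.
R1C2 = 6 − 5 = 1 completes the 6 down.
R1C4 = 17 − 15 = 2 completes the 17 across.

9, 5, 4, 7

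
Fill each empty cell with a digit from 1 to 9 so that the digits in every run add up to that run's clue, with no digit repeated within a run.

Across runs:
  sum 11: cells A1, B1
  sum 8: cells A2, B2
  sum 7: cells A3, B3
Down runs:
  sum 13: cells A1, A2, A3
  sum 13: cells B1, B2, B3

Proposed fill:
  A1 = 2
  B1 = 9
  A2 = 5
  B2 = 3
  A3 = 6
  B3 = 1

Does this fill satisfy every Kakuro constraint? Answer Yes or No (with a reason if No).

Across: 2+9=11; 5+3=8; 6+1=7. Down: 2+5+6=13; 9+3+1=13. No digit repeats within any run.

Yes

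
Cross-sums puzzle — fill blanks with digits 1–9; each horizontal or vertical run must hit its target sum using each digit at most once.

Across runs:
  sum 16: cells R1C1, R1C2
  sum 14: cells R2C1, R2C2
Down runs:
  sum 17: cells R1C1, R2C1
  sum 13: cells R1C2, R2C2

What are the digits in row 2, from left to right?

16 in 2 cells must be {7,9}; 17 in 2 cells must be {8,9}.
The 16 across and the 17 down share only 9, so R1C1 = 9.
R1C2 = 16 − 9 = 7 completes the 16 across.
R2C1 = 17 − 9 = 8 completes the 17 down.
R2C2 = 14 − 8 = 6 completes the 14 across.

8 6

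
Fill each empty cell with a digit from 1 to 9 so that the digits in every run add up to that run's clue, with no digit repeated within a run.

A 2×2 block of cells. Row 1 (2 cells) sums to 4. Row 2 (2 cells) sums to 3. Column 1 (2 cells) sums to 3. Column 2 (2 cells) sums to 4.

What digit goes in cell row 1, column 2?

4 in 2 cells must be {1,3}; 3 in 2 cells must be {1,2}.
The 4 across and the 3 down share only 1, so (1,1) = 1.
(1,2) = 4 − 1 = 3 completes the 4 across.
(2,1) = 3 − 1 = 2 completes the 3 down.
(2,2) = 3 − 2 = 1 completes the 3 across.

3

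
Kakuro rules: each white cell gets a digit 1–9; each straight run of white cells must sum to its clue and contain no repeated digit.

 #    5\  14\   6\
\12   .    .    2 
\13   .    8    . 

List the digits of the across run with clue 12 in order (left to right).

4 6 2

R1C2 = 14 − 8 = 6 completes the 14 down.
R2C3 = 6 − 2 = 4 completes the 6 down.
R1C1 = 12 − 8 = 4 completes the 12 across.
R2C1 = 13 − 12 = 1 completes the 13 across.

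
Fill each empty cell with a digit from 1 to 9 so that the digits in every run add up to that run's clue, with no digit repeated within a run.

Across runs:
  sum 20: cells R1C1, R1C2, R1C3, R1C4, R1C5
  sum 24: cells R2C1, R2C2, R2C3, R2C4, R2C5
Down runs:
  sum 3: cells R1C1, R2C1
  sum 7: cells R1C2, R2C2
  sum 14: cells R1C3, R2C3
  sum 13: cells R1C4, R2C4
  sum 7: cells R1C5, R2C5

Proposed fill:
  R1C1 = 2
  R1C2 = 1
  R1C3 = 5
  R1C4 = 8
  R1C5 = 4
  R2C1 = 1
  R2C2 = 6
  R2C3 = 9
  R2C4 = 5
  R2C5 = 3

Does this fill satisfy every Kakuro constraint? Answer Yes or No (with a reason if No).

Yes

Across: 2+1+5+8+4=20; 1+6+9+5+3=24. Down: 2+1=3; 1+6=7; 5+9=14; 8+5=13; 4+3=7. No digit repeats within any run.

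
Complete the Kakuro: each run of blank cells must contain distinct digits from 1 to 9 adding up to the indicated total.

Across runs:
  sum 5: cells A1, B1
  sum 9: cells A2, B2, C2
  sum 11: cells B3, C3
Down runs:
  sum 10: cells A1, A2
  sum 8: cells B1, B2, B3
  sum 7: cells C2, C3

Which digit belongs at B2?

2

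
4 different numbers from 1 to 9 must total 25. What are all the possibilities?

{1,7,8,9}; {2,6,8,9}; {3,5,8,9}; {3,6,7,9}; {4,5,7,9}; {4,6,7,8}

4 distinct digits from 1–9 sum between 10 and 30.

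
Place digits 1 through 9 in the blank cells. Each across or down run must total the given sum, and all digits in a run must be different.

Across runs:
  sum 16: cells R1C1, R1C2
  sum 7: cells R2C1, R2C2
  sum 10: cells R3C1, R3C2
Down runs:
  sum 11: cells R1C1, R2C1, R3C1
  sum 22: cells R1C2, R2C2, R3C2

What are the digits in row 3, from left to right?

3, 7

16 in 2 cells must be {7,9}.
The 16 across and the 11 down share only 7, so R1C1 = 7.
R1C2 = 16 − 7 = 9 completes the 16 across.
Nothing is forced directly, so branch on R2C1, whose candidates are 1 or 3. If R2C1 = 3: then R2C2 would have to be in {4} for the 7 across but in {5,6,7,8} for the 22 down — contradiction. So R2C1 = 1.
R2C2 = 7 − 1 = 6 completes the 7 across.
R3C1 = 11 − 8 = 3 completes the 11 down.
R3C2 = 10 − 3 = 7 completes the 10 across.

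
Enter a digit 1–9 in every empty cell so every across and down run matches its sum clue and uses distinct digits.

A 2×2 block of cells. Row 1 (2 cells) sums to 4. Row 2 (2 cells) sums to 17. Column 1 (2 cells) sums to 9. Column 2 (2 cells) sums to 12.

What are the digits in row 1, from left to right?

4 in 2 cells must be {1,3}; 17 in 2 cells must be {8,9}.
The 4 across and the 12 down share only 3, so (1,2) = 3.
The 17 across and the 9 down share only 8, so (2,1) = 8.
(2,2) = 17 − 8 = 9 completes the 17 across.
(1,1) = 4 − 3 = 1 completes the 4 across.

1 3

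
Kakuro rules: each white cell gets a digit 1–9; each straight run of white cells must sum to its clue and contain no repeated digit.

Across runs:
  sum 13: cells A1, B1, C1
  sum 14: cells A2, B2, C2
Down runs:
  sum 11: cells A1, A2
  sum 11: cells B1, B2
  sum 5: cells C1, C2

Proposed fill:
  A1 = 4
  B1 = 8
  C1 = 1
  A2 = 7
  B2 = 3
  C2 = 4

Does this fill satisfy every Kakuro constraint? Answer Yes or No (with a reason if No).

Across: 4+8+1=13; 7+3+4=14. Down: 4+7=11; 8+3=11; 1+4=5. No digit repeats within any run.

Yes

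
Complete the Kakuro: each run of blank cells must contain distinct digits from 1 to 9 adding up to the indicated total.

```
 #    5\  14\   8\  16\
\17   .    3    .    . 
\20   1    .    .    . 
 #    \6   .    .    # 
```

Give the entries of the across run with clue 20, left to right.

1 9 3 7

16 in 2 cells must be {7,9}.
R1C1 = 5 − 1 = 4 completes the 5 down.
R1C4 = 9: the only remaining digit allowed by both the 17 across and the 16 down.
R2C4 = 16 − 9 = 7 completes the 16 down.
R1C3 = 17 − 16 = 1 completes the 17 across.
No cell is forced outright now. R2C2 can only be 4 or 9 (the digits allowed by both its 20 across and its 14 down). If R2C2 = 4: then R2C3 would have to be in {8} for the 20 across but in {2,3,4,5} for the 8 down — contradiction. So R2C2 = 9.
R2C3 = 20 − 17 = 3 completes the 20 across.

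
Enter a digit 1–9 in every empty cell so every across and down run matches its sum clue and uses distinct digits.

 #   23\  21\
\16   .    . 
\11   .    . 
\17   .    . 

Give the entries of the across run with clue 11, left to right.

16 in 2 cells must be {7,9}; 17 in 2 cells must be {8,9}; 23 in 3 cells must be {6,8,9}.
The 16 across and the 23 down share only 9, so R1C1 = 9.
R1C2 = 16 − 9 = 7 completes the 16 across.
Given what's placed, R3C1 must be 8 to fit the 17 across and 23 down.
R3C2 = 17 − 8 = 9 completes the 17 across.
R2C1 = 23 − 17 = 6 completes the 23 down.
R2C2 = 11 − 6 = 5 completes the 11 across.

6 5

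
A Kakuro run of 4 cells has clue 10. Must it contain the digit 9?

No

The only way to make 10 from 4 distinct digits is {1,2,3,4}, which does not contain 9.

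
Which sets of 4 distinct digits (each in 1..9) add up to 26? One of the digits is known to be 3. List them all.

{3,6,8,9}

4 distinct digits from 1–9 sum between 10 and 30.
Keeping only sets containing 3.
Only one set works: {3,6,8,9}.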